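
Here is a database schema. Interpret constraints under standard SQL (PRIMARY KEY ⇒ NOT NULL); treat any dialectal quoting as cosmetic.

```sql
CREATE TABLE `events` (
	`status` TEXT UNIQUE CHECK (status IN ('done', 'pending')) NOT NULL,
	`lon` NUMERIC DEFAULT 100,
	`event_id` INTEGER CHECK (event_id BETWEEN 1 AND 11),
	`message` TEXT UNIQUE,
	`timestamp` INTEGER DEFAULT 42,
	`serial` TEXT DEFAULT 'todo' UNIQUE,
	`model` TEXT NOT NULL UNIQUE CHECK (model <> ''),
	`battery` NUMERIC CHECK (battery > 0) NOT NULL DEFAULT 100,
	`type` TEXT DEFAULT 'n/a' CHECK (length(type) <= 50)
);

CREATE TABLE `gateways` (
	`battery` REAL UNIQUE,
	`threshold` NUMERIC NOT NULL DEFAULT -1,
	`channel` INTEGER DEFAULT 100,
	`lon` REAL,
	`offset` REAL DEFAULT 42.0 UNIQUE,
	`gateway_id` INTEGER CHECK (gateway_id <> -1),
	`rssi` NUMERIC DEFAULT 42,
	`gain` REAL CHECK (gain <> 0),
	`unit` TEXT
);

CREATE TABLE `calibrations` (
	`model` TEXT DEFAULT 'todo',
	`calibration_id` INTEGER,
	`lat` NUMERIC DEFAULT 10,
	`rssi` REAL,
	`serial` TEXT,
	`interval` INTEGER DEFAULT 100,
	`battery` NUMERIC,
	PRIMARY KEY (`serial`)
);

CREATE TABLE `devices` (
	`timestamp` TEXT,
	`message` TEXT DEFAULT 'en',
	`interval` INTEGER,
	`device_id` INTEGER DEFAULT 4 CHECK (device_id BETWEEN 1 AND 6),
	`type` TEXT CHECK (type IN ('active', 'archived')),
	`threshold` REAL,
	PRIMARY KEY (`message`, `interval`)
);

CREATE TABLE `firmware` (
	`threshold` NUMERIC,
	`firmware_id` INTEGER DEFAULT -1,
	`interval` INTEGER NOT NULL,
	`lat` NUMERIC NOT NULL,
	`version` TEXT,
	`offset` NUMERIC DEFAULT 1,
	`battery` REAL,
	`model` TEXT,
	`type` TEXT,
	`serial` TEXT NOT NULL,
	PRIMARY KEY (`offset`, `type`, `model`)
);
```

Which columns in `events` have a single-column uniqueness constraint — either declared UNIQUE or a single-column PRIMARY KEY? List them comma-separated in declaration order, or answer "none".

- status: declared UNIQUE → unique.
- lon: no UNIQUE or single-column PK constraint.
- event_id: no UNIQUE or single-column PK constraint.
- message: declared UNIQUE → unique.
- timestamp: no UNIQUE or single-column PK constraint.
- serial: declared UNIQUE → unique.
- model: declared UNIQUE → unique.
- battery: no UNIQUE or single-column PK constraint.
- type: no UNIQUE or single-column PK constraint.

status, message, serial, model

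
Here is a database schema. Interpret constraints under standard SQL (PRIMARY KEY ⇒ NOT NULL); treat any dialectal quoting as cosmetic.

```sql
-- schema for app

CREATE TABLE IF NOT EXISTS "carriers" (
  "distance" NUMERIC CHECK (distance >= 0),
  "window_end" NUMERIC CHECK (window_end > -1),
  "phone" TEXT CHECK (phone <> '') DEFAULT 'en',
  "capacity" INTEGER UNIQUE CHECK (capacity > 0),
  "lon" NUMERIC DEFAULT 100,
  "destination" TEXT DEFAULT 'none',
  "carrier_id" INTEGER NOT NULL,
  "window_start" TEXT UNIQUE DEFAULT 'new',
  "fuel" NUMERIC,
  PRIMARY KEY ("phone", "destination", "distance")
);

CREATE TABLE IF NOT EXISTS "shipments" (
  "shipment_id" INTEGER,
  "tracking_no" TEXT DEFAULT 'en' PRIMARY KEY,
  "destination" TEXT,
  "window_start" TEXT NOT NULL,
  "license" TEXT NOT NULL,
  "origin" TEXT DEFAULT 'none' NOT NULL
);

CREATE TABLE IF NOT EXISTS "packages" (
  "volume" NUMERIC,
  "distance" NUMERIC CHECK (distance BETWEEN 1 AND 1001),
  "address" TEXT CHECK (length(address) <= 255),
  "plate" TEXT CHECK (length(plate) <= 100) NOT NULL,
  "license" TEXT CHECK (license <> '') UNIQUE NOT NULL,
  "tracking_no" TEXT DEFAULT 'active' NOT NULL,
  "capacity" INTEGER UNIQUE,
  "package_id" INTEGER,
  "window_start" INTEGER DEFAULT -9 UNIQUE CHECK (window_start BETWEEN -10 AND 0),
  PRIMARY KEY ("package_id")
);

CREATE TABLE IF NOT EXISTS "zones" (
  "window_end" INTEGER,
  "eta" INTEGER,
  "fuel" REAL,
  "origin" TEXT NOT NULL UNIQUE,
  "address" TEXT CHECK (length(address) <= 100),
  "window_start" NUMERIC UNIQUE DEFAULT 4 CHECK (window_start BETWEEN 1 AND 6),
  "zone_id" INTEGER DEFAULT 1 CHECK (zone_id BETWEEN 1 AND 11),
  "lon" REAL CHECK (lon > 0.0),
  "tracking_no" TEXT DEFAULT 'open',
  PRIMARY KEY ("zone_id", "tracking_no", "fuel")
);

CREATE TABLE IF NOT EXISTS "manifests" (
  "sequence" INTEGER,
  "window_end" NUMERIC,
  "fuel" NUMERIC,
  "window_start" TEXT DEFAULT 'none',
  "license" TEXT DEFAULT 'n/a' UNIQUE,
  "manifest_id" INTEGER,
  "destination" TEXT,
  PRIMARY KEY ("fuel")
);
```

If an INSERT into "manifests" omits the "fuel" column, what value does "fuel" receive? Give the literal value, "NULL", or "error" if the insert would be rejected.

error

fuel has no DEFAULT clause.
Omitting it would insert NULL, but it is part of the PRIMARY KEY, so the INSERT fails.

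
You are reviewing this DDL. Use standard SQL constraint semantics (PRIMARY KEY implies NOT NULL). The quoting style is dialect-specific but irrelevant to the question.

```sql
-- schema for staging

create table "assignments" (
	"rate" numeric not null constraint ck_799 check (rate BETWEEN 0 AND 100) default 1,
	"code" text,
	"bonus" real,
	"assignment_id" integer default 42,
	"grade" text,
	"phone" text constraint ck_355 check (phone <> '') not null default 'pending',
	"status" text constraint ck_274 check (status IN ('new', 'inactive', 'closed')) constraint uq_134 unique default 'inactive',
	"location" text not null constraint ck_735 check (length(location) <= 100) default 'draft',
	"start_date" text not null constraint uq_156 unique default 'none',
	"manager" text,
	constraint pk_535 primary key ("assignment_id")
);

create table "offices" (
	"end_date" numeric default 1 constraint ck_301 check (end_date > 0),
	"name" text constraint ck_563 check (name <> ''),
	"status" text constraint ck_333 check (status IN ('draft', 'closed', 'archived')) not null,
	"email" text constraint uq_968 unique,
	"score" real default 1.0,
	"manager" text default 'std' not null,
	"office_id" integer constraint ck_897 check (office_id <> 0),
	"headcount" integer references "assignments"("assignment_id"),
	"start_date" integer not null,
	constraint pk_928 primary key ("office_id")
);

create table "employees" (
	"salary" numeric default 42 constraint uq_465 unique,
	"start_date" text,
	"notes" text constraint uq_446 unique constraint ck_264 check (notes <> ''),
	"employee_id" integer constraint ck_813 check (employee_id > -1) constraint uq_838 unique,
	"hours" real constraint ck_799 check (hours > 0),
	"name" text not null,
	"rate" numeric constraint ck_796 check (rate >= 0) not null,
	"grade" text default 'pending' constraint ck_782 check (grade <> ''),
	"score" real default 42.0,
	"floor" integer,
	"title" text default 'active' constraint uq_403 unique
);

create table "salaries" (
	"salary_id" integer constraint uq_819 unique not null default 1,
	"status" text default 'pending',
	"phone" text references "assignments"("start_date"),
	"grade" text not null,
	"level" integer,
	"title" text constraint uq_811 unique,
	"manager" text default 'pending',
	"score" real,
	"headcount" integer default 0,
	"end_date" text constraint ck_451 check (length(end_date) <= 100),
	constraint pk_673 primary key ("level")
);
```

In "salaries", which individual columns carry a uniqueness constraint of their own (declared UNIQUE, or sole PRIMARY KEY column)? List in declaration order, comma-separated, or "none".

- salary_id: declared UNIQUE → unique.
- status: no UNIQUE or single-column PK constraint.
- phone: no UNIQUE or single-column PK constraint.
- grade: no UNIQUE or single-column PK constraint.
- level: single-column PRIMARY KEY → unique.
- title: declared UNIQUE → unique.
- manager: no UNIQUE or single-column PK constraint.
- score: no UNIQUE or single-column PK constraint.
- headcount: no UNIQUE or single-column PK constraint.
- end_date: no UNIQUE or single-column PK constraint.

salary_id, level, title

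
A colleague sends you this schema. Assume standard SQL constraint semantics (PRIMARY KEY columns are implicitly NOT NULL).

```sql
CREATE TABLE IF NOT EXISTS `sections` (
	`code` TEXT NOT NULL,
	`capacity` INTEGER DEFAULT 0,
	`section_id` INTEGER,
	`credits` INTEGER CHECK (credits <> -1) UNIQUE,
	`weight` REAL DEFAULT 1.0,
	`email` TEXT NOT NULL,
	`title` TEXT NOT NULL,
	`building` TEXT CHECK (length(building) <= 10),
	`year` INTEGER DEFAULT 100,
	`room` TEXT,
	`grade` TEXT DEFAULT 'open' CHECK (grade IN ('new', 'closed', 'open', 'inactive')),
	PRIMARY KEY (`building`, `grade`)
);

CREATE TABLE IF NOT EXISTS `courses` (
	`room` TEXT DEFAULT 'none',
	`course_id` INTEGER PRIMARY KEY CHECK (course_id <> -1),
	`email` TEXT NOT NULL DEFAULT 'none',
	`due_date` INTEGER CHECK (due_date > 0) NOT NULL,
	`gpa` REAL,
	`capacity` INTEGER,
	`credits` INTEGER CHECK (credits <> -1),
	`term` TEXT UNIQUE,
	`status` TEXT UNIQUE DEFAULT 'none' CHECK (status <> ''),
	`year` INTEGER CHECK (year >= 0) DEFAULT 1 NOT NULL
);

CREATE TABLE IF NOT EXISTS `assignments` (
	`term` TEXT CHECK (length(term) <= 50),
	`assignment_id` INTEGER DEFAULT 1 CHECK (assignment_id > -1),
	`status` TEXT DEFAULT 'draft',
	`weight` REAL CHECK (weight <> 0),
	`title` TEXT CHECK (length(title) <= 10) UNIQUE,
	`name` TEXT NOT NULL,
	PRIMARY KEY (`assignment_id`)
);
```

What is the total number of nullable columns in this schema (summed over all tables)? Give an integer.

16

sections: 6 nullable (capacity, section_id, credits, weight, year, room — PK (building, grade) and explicit NOT NULL columns excluded).
courses: 6 nullable (room, gpa, capacity, credits, term, status — PK (course_id) and explicit NOT NULL columns excluded).
assignments: 4 nullable (term, status, weight, title — PK (assignment_id) and explicit NOT NULL columns excluded).
Total: 6 + 6 + 4 = 16.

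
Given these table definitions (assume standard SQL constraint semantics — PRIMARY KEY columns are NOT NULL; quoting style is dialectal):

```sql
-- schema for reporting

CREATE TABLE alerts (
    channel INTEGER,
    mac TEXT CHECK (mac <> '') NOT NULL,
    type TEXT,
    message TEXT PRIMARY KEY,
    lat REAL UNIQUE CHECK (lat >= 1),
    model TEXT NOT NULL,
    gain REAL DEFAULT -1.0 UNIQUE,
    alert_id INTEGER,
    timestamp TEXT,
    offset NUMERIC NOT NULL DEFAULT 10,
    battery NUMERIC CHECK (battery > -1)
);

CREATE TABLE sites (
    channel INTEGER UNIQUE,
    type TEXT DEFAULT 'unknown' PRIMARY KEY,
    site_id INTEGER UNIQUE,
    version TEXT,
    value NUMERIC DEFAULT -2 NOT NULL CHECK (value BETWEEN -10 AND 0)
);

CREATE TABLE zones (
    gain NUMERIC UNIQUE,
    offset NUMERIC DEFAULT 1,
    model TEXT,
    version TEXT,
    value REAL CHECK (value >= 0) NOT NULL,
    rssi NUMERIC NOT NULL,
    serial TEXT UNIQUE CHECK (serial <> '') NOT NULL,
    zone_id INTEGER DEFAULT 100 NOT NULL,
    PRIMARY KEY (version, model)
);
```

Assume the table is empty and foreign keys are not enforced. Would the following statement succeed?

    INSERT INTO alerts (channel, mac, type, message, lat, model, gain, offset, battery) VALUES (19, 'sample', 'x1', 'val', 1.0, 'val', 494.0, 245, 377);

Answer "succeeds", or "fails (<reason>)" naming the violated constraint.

NOT NULL columns: mac is supplied; message is supplied; model is supplied; offset is supplied.
CHECK constraints: 'sample' satisfies (mac <> ''); 1.0 satisfies (lat >= 1); 377 satisfies (battery > -1).
No constraint is violated.

succeeds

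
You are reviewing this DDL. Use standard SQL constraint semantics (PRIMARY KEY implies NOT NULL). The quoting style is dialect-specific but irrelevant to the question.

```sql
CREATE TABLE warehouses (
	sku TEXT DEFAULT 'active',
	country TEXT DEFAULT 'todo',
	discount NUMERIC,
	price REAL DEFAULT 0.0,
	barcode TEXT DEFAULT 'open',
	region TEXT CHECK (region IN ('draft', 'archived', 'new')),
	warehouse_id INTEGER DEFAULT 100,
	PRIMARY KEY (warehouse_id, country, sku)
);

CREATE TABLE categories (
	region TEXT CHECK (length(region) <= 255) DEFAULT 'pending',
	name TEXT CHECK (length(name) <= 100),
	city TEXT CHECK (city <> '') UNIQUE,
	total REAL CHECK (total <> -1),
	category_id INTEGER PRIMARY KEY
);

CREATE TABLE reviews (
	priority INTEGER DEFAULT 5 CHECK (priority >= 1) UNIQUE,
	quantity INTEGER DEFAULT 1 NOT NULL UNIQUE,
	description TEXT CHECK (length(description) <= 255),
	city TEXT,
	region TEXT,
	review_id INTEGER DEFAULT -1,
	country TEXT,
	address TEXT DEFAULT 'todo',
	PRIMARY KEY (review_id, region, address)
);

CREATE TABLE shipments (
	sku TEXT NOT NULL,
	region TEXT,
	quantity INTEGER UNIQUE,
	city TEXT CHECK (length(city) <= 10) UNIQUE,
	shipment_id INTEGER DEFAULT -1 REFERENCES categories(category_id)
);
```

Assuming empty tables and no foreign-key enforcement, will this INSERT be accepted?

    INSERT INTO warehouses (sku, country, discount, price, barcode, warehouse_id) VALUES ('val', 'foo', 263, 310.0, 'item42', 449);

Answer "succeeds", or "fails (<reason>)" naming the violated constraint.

succeeds

NOT NULL columns: country is supplied; sku is supplied; warehouse_id is supplied.
No constraint is violated.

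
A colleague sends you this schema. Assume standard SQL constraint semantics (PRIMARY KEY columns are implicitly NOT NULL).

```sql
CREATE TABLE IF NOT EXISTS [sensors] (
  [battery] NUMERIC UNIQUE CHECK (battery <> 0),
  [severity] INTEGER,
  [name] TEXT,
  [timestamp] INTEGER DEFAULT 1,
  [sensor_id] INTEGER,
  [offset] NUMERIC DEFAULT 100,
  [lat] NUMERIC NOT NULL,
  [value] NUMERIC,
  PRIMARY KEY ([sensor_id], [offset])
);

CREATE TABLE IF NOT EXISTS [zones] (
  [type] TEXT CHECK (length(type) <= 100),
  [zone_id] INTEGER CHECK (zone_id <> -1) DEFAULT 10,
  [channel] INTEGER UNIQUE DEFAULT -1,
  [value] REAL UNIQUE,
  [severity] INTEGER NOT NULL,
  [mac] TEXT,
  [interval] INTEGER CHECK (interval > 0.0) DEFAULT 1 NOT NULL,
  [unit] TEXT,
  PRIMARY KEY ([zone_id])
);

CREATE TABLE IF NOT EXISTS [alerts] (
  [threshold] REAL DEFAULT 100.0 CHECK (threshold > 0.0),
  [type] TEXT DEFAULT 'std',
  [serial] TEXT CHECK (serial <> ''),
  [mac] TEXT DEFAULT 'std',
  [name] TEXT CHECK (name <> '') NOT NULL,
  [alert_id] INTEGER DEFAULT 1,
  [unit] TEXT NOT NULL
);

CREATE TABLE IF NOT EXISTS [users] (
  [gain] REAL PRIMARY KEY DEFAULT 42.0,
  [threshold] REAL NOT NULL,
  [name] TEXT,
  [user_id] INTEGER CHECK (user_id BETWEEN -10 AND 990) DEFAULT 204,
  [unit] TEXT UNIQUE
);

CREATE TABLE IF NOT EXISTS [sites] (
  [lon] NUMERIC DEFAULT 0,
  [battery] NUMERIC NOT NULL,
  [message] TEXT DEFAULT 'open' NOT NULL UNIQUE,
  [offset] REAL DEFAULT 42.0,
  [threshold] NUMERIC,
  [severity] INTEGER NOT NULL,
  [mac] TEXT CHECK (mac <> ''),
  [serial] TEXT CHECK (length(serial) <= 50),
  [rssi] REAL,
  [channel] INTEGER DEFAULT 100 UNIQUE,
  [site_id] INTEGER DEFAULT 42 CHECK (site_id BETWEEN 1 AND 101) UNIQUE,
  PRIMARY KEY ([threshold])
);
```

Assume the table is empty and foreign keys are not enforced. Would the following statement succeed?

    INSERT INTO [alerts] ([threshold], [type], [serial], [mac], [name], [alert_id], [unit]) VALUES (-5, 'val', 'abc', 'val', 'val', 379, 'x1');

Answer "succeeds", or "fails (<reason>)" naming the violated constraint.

fails (CHECK on threshold)

The value -5 for threshold violates CHECK (threshold > 0.0).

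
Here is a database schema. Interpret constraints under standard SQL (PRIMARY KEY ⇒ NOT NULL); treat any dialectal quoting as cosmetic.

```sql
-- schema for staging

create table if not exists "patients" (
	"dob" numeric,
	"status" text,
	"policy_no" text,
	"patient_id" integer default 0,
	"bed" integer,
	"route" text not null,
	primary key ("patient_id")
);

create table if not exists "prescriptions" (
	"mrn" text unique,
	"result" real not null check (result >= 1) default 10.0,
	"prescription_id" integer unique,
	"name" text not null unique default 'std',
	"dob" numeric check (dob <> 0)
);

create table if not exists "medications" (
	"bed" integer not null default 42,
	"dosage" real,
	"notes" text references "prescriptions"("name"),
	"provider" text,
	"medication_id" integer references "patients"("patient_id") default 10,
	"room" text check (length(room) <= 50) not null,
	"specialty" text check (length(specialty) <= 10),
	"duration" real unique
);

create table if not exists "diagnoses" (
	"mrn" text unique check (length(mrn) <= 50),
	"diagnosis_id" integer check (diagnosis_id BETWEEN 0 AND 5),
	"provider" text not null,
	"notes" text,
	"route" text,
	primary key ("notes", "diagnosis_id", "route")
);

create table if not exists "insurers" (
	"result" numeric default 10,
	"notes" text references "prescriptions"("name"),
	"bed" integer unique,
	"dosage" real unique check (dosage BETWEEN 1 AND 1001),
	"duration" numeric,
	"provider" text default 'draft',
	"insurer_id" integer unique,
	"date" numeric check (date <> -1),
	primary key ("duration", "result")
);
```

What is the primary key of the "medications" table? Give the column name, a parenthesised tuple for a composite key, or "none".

none

No column is declared PRIMARY KEY inline, and there is no table-level PRIMARY KEY clause in medications.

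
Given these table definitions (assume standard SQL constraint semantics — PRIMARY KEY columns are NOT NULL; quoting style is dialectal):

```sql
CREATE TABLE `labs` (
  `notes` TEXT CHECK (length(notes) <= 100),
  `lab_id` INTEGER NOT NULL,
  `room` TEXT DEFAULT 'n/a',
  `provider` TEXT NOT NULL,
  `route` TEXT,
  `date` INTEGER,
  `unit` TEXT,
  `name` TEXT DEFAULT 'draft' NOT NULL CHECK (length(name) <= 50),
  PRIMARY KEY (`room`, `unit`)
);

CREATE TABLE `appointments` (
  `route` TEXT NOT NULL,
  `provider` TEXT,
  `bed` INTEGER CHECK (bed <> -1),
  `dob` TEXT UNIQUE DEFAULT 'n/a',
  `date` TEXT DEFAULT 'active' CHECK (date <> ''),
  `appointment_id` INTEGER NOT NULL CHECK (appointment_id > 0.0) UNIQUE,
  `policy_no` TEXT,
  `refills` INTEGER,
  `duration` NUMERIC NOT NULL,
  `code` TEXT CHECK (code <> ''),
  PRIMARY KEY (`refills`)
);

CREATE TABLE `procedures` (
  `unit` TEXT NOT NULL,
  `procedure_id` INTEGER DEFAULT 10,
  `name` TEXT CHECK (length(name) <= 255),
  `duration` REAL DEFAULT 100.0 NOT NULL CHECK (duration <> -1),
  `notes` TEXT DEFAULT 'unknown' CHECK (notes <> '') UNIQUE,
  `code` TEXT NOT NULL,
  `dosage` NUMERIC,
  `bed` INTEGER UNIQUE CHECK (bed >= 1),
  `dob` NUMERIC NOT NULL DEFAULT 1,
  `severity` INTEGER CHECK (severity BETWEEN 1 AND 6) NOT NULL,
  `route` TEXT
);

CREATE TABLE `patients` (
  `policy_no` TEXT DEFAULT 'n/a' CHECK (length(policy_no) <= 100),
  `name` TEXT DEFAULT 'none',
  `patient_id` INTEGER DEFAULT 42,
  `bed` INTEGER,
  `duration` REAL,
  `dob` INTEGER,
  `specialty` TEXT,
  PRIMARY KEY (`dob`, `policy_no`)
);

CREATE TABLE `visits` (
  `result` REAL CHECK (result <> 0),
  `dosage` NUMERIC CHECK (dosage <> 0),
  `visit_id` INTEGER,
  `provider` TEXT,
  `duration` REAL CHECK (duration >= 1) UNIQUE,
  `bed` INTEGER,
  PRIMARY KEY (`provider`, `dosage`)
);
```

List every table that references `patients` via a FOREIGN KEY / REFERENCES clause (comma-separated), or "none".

none

No REFERENCES clause anywhere in the schema names patients.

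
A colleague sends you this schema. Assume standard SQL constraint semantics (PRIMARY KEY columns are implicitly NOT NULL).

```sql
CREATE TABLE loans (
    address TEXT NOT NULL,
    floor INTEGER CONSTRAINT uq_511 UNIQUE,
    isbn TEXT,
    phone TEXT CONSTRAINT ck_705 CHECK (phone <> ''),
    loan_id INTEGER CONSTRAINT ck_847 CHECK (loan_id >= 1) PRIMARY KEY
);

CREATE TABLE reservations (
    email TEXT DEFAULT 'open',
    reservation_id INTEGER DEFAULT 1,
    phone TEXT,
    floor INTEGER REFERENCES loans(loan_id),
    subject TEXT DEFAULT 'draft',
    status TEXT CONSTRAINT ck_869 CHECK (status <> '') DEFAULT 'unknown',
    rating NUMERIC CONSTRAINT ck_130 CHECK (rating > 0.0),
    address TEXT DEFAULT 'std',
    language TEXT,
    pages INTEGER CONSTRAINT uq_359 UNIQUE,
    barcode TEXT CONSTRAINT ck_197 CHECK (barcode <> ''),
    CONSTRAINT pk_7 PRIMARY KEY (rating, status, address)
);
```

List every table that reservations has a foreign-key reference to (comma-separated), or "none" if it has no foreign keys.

- floor REFERENCES loans(loan_id).

loans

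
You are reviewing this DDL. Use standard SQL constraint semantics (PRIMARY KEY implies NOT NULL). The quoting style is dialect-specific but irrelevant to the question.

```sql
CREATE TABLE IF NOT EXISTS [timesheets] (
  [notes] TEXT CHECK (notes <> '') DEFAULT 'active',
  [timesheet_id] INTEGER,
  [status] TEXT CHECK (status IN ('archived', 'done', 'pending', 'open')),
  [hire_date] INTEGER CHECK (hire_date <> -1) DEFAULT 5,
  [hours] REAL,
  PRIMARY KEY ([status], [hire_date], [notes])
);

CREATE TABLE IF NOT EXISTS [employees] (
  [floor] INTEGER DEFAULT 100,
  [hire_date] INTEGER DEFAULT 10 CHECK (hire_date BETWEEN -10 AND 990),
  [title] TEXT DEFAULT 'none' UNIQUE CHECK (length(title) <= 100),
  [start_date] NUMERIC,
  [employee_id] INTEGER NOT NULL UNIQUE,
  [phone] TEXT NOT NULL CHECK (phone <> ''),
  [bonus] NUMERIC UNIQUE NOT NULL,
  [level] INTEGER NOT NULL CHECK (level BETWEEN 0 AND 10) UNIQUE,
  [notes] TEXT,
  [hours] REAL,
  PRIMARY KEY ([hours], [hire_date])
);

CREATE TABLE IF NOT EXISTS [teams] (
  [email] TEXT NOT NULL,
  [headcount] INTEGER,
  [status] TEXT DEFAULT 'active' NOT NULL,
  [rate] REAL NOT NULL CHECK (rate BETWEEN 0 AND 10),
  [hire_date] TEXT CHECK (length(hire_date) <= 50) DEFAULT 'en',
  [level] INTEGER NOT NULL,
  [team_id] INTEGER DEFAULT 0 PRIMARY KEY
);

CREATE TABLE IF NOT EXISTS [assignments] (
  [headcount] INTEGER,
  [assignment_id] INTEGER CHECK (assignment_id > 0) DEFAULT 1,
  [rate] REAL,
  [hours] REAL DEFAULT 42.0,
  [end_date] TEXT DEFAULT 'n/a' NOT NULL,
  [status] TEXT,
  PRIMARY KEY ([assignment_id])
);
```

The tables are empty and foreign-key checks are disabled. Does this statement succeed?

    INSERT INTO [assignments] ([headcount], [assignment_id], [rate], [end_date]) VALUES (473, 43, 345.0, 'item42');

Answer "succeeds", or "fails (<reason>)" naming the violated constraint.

succeeds

NOT NULL columns: assignment_id is supplied; end_date is supplied.
CHECK constraints: 43 satisfies (assignment_id > 0).
No constraint is violated.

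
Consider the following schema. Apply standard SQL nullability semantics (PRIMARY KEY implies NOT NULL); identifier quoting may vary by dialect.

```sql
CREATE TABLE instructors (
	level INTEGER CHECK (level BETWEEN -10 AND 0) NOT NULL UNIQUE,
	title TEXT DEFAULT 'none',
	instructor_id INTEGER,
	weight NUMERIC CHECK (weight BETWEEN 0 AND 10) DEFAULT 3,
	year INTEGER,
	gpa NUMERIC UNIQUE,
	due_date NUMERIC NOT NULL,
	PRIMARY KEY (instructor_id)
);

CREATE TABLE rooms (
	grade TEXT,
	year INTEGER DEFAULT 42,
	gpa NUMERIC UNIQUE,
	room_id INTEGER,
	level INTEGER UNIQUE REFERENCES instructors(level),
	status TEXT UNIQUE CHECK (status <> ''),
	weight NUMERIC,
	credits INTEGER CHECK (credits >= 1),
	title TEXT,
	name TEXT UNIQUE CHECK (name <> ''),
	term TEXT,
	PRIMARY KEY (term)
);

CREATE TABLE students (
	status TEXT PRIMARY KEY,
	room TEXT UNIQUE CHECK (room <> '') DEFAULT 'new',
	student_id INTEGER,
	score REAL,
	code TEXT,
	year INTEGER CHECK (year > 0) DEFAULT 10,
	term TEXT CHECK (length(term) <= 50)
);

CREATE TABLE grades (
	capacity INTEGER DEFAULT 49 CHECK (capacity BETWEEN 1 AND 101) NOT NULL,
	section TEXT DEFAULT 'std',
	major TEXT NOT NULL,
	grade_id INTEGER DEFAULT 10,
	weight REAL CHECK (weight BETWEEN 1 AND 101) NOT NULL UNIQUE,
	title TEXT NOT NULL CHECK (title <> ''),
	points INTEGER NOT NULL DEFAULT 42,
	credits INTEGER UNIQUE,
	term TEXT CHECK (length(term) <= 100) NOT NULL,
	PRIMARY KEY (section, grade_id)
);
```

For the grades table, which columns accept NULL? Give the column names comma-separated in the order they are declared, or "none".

credits

- capacity: declared NOT NULL → not nullable.
- section: part of the PRIMARY KEY, which implies NOT NULL → not nullable.
- major: declared NOT NULL → not nullable.
- grade_id: part of the PRIMARY KEY, which implies NOT NULL → not nullable.
- weight: declared NOT NULL → not nullable.
- title: declared NOT NULL → not nullable.
- points: declared NOT NULL → not nullable.
- credits: UNIQUE does not imply NOT NULL → nullable.
- term: declared NOT NULL → not nullable.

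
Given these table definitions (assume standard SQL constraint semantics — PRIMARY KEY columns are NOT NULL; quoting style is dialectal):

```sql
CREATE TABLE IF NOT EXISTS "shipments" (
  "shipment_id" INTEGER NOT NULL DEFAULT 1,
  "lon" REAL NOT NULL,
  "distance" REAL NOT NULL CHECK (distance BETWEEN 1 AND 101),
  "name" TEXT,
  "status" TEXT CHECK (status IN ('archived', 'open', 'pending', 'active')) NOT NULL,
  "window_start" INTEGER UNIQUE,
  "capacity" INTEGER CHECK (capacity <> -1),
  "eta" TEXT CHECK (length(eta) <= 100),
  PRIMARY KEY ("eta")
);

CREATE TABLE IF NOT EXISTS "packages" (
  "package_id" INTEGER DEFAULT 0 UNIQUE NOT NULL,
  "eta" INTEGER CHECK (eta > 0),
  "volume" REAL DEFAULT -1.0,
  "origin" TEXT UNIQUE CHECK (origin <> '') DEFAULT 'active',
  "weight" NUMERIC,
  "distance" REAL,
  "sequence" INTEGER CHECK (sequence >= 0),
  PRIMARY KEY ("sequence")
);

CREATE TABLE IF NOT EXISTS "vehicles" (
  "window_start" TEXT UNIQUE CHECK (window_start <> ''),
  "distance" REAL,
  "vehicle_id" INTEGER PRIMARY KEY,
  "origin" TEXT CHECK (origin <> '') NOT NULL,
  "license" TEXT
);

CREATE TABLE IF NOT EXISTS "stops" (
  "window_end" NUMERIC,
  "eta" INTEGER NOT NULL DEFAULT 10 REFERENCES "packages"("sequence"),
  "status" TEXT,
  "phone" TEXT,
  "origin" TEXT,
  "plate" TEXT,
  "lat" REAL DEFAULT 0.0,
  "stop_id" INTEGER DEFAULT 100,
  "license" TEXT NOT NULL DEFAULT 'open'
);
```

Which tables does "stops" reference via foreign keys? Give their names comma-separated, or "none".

- eta REFERENCES packages(sequence).

packages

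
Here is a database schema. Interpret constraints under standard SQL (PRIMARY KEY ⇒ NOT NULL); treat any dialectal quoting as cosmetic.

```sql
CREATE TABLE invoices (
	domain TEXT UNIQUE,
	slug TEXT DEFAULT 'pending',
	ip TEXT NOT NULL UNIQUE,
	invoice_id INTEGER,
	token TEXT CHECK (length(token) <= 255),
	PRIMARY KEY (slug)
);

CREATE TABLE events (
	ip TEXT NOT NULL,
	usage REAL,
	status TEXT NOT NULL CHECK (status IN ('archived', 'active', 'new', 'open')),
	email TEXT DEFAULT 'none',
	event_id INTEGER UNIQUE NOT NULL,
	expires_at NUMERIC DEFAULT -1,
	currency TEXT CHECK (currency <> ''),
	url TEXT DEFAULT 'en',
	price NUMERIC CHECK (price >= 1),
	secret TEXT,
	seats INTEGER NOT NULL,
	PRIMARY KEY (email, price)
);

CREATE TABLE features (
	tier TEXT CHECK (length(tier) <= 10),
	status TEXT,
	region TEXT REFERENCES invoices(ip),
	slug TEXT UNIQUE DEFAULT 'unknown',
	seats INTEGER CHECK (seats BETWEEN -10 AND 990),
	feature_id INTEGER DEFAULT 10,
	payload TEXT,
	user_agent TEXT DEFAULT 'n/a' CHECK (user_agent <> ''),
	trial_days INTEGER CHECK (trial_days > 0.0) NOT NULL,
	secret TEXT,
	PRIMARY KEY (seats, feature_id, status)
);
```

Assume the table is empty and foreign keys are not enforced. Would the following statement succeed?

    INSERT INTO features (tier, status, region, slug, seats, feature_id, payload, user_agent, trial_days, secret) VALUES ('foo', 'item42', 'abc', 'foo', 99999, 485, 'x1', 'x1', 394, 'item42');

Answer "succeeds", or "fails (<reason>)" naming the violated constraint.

The value 99999 for seats violates CHECK (seats BETWEEN -10 AND 990).

fails (CHECK on seats)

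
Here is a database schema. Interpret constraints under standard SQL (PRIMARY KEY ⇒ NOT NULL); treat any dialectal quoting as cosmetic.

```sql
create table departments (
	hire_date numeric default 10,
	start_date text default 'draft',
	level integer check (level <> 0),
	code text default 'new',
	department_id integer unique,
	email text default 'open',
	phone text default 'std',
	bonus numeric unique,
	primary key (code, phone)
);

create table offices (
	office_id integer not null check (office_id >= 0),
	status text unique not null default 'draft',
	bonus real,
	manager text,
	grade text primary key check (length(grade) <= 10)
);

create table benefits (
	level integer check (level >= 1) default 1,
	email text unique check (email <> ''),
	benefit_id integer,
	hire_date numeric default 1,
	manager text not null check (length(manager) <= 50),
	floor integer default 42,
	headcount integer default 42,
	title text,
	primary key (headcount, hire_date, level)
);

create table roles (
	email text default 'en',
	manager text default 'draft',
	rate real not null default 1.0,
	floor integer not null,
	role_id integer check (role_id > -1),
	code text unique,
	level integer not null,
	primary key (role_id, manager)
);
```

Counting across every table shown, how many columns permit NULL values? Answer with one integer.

departments: 6 nullable (hire_date, start_date, level, department_id, email, bonus — PK (code, phone) and explicit NOT NULL columns excluded).
offices: 2 nullable (bonus, manager — PK (grade) and explicit NOT NULL columns excluded).
benefits: 4 nullable (email, benefit_id, floor, title — PK (headcount, hire_date, level) and explicit NOT NULL columns excluded).
roles: 2 nullable (email, code — PK (role_id, manager) and explicit NOT NULL columns excluded).
Total: 6 + 2 + 4 + 2 = 14.

14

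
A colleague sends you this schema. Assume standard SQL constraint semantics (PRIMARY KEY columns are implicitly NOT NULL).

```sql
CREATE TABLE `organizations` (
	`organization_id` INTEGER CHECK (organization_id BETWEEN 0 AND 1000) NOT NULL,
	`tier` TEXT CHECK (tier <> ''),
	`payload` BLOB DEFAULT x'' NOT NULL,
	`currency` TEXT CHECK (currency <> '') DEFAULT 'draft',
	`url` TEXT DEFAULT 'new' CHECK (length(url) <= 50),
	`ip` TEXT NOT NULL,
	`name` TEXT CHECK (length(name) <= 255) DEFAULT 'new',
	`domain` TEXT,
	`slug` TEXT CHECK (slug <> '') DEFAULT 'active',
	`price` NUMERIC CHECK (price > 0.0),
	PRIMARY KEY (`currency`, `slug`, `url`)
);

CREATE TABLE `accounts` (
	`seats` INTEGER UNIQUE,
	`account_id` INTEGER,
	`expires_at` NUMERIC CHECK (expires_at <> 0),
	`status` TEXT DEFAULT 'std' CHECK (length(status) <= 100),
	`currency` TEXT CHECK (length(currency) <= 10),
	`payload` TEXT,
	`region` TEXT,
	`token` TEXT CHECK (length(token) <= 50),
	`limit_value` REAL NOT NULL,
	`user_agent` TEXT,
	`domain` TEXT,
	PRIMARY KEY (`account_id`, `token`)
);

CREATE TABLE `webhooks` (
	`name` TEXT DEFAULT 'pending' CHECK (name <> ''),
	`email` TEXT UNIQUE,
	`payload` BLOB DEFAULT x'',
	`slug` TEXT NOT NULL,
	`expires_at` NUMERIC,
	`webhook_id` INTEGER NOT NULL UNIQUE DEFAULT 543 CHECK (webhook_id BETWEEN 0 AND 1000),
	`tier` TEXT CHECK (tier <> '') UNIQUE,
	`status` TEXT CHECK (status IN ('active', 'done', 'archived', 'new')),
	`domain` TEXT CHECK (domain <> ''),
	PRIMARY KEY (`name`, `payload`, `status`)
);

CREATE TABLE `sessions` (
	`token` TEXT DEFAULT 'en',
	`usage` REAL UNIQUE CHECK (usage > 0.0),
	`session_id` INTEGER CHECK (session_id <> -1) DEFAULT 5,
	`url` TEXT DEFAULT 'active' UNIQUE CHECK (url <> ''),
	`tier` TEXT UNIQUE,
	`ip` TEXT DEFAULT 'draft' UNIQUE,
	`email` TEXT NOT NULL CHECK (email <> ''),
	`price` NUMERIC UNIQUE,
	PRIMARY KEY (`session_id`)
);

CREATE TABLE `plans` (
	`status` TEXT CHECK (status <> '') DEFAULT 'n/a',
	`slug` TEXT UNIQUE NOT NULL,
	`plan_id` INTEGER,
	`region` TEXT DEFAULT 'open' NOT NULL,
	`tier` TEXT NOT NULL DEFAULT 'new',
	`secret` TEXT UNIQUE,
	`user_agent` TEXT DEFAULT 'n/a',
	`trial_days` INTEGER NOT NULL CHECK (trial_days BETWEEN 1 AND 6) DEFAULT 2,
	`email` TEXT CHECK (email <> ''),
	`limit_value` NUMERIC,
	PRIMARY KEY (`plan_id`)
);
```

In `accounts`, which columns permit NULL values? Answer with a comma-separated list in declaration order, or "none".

seats, expires_at, status, currency, payload, region, user_agent, domain

- seats: UNIQUE does not imply NOT NULL → nullable.
- account_id: part of the PRIMARY KEY, which implies NOT NULL → not nullable.
- expires_at: CHECK does not forbid NULL (a CHECK constraint passes when its expression is NULL) → nullable.
- status: CHECK does not forbid NULL (a CHECK constraint passes when its expression is NULL) → nullable.
- currency: CHECK does not forbid NULL (a CHECK constraint passes when its expression is NULL) → nullable.
- payload: no NOT NULL constraint applies → nullable.
- region: no NOT NULL constraint applies → nullable.
- token: part of the PRIMARY KEY, which implies NOT NULL → not nullable.
- limit_value: declared NOT NULL → not nullable.
- user_agent: no NOT NULL constraint applies → nullable.
- domain: no NOT NULL constraint applies → nullable.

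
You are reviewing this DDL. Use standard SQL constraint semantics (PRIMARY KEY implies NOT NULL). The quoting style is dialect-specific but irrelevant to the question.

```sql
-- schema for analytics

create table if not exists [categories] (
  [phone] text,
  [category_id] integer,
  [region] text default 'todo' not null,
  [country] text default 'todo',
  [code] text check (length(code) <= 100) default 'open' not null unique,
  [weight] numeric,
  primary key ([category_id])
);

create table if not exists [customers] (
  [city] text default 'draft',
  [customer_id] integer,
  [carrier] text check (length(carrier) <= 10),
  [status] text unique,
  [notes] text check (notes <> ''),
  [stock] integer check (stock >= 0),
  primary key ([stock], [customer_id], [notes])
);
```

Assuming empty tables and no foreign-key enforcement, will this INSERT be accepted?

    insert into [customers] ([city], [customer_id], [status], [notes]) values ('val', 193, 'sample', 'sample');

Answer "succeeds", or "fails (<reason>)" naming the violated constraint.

fails (NOT NULL on stock)

stock is omitted from the column list and has no DEFAULT, so it would receive NULL.
But stock is part of the PRIMARY KEY (implied NOT NULL).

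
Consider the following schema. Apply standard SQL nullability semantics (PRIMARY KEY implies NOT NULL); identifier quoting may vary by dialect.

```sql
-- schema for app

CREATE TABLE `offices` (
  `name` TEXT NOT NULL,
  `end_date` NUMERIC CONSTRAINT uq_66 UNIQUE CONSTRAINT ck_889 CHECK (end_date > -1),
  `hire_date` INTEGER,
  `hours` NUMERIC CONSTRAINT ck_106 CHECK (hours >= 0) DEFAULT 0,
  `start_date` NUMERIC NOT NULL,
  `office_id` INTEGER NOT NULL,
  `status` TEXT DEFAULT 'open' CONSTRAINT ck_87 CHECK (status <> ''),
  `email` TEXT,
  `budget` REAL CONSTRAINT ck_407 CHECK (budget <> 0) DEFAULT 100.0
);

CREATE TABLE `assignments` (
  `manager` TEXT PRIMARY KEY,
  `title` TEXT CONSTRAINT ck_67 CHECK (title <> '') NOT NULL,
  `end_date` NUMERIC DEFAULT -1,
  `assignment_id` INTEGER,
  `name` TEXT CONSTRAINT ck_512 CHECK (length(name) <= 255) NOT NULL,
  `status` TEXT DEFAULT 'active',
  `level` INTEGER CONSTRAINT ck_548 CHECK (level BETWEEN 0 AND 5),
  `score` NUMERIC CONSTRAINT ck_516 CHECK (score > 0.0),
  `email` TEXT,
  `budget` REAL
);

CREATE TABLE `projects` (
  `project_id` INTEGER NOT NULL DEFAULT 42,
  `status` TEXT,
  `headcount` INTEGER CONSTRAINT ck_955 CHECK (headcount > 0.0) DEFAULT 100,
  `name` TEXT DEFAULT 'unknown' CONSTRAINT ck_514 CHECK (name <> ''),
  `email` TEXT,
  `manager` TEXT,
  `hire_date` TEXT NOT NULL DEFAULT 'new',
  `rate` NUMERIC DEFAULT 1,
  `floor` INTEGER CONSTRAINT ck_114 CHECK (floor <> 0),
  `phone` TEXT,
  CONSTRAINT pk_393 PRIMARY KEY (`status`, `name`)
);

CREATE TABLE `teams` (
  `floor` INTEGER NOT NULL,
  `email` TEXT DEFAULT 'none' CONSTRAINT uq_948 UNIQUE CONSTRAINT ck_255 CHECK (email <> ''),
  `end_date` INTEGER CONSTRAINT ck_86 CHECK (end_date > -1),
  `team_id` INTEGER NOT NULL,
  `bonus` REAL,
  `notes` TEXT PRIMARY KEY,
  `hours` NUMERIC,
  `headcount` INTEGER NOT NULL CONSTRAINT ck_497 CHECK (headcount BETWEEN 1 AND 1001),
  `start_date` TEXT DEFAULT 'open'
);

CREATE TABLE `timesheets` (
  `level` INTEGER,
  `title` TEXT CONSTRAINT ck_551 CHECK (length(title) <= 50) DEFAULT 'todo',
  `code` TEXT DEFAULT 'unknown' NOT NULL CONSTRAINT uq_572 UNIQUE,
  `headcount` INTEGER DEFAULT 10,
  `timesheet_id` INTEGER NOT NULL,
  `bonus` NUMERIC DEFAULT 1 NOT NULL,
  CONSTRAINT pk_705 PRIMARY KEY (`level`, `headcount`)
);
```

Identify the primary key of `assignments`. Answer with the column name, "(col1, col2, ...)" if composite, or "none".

manager is declared PRIMARY KEY inline on the column.

manager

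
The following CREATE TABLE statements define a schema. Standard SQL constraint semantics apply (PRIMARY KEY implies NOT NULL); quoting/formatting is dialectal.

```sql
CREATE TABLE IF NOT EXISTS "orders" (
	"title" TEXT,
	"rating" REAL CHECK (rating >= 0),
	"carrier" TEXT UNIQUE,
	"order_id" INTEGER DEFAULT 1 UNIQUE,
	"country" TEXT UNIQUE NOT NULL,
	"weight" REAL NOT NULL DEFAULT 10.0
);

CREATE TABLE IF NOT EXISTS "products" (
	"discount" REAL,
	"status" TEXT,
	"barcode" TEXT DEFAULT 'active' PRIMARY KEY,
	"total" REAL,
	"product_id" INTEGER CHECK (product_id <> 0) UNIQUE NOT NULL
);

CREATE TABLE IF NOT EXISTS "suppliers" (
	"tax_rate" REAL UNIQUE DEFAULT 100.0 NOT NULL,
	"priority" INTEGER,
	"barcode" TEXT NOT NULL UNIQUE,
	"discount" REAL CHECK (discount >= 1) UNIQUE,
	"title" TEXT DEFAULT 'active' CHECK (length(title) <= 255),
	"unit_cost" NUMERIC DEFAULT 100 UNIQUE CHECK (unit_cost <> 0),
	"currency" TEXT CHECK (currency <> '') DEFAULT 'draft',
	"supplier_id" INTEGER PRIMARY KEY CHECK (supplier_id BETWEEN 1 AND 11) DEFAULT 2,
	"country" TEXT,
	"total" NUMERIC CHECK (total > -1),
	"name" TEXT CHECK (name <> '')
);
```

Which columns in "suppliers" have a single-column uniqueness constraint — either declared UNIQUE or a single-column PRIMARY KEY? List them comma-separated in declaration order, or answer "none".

- tax_rate: declared UNIQUE → unique.
- priority: no UNIQUE or single-column PK constraint.
- barcode: declared UNIQUE → unique.
- discount: declared UNIQUE → unique.
- title: no UNIQUE or single-column PK constraint.
- unit_cost: declared UNIQUE → unique.
- currency: no UNIQUE or single-column PK constraint.
- supplier_id: single-column PRIMARY KEY → unique.
- country: no UNIQUE or single-column PK constraint.
- total: no UNIQUE or single-column PK constraint.
- name: no UNIQUE or single-column PK constraint.

tax_rate, barcode, discount, unit_cost, supplier_id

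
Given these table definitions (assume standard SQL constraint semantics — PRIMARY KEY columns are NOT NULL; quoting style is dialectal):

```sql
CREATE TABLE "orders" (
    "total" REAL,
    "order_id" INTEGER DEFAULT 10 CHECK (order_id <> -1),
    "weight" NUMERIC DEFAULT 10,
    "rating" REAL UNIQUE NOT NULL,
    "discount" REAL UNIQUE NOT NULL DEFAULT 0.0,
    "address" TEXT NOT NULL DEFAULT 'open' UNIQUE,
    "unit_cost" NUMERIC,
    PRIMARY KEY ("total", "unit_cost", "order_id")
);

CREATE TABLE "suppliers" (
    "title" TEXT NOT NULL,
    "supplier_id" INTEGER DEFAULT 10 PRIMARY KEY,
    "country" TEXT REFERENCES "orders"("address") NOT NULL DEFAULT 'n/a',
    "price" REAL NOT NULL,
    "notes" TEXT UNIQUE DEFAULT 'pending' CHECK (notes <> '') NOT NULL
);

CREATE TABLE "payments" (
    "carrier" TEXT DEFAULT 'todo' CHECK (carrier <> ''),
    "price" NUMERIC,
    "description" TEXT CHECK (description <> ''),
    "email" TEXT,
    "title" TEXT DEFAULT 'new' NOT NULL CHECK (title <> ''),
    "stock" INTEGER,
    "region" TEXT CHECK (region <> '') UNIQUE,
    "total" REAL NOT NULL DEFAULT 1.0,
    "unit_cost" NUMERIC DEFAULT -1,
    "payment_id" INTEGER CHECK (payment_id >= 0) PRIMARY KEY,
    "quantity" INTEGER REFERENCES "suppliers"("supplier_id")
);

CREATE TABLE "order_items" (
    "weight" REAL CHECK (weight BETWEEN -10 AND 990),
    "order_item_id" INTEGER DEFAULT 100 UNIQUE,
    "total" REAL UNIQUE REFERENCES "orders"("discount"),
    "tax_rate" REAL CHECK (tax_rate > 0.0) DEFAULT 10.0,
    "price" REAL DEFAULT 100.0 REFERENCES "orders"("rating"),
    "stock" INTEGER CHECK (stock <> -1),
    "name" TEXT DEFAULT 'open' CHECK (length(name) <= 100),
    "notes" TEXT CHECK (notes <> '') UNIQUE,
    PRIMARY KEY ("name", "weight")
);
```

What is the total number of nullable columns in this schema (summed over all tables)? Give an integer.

orders: 1 nullable (weight — PK (total, unit_cost, order_id) and explicit NOT NULL columns excluded).
suppliers: 0 nullable (none — PK (supplier_id) and explicit NOT NULL columns excluded).
payments: 8 nullable (carrier, price, description, email, stock, region, unit_cost, quantity — PK (payment_id) and explicit NOT NULL columns excluded).
order_items: 6 nullable (order_item_id, total, tax_rate, price, stock, notes — PK (name, weight) and explicit NOT NULL columns excluded).
Total: 1 + 0 + 8 + 6 = 15.

15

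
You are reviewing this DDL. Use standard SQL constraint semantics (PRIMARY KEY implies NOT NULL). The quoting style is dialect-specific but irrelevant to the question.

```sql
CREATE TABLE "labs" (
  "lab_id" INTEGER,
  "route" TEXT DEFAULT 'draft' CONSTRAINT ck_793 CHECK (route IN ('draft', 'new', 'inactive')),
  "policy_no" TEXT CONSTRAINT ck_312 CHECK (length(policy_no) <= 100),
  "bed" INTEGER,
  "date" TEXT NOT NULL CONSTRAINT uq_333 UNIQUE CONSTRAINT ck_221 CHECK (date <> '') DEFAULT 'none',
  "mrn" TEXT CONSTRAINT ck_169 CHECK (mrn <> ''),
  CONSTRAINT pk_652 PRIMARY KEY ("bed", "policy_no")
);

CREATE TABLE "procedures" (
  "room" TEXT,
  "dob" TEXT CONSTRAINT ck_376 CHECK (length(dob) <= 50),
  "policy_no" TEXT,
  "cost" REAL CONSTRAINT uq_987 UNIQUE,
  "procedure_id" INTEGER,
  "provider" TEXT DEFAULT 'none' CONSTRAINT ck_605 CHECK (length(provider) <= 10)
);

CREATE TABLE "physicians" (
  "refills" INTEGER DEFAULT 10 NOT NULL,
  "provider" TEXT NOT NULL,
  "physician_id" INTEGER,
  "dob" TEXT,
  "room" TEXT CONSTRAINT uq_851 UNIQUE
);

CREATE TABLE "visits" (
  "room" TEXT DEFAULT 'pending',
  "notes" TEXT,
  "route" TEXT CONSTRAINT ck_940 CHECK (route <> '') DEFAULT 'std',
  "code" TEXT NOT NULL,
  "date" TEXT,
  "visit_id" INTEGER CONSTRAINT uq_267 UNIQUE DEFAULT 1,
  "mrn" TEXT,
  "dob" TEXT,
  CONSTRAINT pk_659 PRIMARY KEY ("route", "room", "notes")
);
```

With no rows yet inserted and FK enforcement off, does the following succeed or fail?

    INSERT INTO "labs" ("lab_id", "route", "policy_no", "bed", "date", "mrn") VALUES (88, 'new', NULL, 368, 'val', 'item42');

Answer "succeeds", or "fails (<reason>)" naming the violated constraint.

policy_no is explicitly set to NULL, but policy_no is part of the PRIMARY KEY (implied NOT NULL).

fails (NOT NULL on policy_no)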